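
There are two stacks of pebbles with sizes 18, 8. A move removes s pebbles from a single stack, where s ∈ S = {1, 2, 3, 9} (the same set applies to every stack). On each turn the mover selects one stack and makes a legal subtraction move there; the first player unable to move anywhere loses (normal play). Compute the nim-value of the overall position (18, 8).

2

All stacks use S = {1, 2, 3, 9}:
n :  0  1  2  3  4  5  6  7  8  9 10 11 12 13 14 15 16 17 18
G :  0  1  2  3  0  1  2  3  0  1  2  3  0  1  2  3  0  1  2
Stack A: G(18) = 2.
Stack B: G(8) = 0.
Combined Grundy value = 2 ⊕ 0 = 2.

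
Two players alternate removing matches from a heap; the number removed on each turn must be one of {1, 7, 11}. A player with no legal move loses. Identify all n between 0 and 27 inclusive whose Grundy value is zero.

0, 2, 4, 6, 8, 10, 12, 14, 16, 18, 20, 22, 24, 26

n :  0  1  2  3  4  5  6  7  8  9 10 11 12 13 14 15 16 17 18 19 20 21 22 23 24 25 26 27
G :  0  1  0  1  0  1  0  1  0  1  0  1  0  1  0  1  0  1  0  1  0  1  0  1  0  1  0  1
P-positions are exactly the n with G(n) = 0.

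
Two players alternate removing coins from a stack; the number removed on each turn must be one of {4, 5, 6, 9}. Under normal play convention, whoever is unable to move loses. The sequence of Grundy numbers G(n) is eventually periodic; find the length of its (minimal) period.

13

n :  0  1  2  3  4  5  6  7  8  9 10 11 12 13 14 15 16 17 18 19 20 21 22 23 24 25 26 27
G :  0  0  0  0  1  1  1  1  2  2  2  2  3  0  0  0  0  1  1  1  1  2  2  2  2  3  0  0
G(n+13) = G(n) holds for n = 0,…,8 (a full window of length max(S) = 9), so the sequence is purely periodic with period 13.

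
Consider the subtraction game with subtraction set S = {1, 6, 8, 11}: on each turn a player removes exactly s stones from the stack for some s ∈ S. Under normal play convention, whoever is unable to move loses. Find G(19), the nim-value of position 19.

n :  0  1  2  3  4  5  6  7  8  9 10 11 12 13 14 15 16 17 18 19
G :  0  1  0  1  0  1  2  0  1  0  1  2  3  2  0  1  0  1  2  0

0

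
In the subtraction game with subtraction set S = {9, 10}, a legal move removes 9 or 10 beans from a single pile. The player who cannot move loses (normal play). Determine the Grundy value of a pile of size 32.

G(0) = 0
G(1) = mex{} = 0
G(2) = mex{} = 0
G(3) = mex{} = 0
G(4) = mex{} = 0
G(5) = mex{} = 0
G(6) = mex{} = 0
G(7) = mex{} = 0
G(8) = mex{} = 0
G(9) = mex{0} = 1
G(10) = mex{0,0} = 1
G(11) = mex{0,0} = 1
G(12) = mex{0,0} = 1
G(13) = mex{0,0} = 1
G(14) = mex{0,0} = 1
G(15) = mex{0,0} = 1
G(16) = mex{0,0} = 1
G(17) = mex{0,0} = 1
G(18) = mex{1,0} = 2
G(19) = mex{1,1} = 0
G(20) = mex{1,1} = 0
G(21) = mex{1,1} = 0
G(22) = mex{1,1} = 0
G(23) = mex{1,1} = 0
G(24) = mex{1,1} = 0
G(25) = mex{1,1} = 0
G(26) = mex{1,1} = 0
G(27) = mex{2,1} = 0
G(28) = mex{0,2} = 1
G(29) = mex{0,0} = 1
G(30) = mex{0,0} = 1
G(31) = mex{0,0} = 1
G(32) = mex{0,0} = 1

1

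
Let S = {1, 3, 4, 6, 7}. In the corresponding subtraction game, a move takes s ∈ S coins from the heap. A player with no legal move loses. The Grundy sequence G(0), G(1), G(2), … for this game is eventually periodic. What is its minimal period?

10

n :  0  1  2  3  4  5  6  7  8  9 10 11 12 13 14 15 16 17 18 19 20 21
G :  0  1  0  1  2  3  2  3  4  5  0  1  0  1  2  3  2  3  4  5  0  1
G(n+10) = G(n) holds for n = 0,…,6 (a full window of length max(S) = 7), so the sequence is purely periodic with period 10.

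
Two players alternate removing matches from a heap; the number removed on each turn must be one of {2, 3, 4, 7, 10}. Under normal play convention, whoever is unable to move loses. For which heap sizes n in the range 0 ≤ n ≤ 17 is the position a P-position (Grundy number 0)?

0, 1, 6, 12, 17

n :  0  1  2  3  4  5  6  7  8  9 10 11 12 13 14 15 16 17
G :  0  0  1  1  2  2  0  3  1  4  2  5  0  3  1  4  2  0
P-positions are exactly the n with G(n) = 0.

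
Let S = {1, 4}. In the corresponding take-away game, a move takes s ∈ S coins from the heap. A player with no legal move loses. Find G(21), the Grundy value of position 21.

G(0) = 0
G(1) = mex{0} = 1
G(2) = mex{1} = 0
G(3) = mex{0} = 1
G(4) = mex{1,0} = 2
G(5) = mex{2,1} = 0
G(6) = mex{0,0} = 1
G(7) = mex{1,1} = 0
G(8) = mex{0,2} = 1
G(9) = mex{1,0} = 2
G(10) = mex{2,1} = 0
G(11) = mex{0,0} = 1
G(12) = mex{1,1} = 0
G(13) = mex{0,2} = 1
G(14) = mex{1,0} = 2
G(15) = mex{2,1} = 0
G(16) = mex{0,0} = 1
G(17) = mex{1,1} = 0
G(18) = mex{0,2} = 1
G(19) = mex{1,0} = 2
G(20) = mex{2,1} = 0
G(21) = mex{0,0} = 1

1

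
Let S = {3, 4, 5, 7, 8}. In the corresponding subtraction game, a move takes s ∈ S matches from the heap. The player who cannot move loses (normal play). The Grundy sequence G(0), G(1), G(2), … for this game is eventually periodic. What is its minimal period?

G(0) = 0
G(1) = mex{} = 0
G(2) = mex{} = 0
G(3) = mex{0} = 1
G(4) = mex{0,0} = 1
G(5) = mex{0,0,0} = 1
G(6) = mex{1,0,0} = 2
G(7) = mex{1,1,0,0} = 2
G(8) = mex{1,1,1,0,0} = 2
G(9) = mex{2,1,1,0,0} = 3
G(10) = mex{2,2,1,1,0} = 3
G(11) = mex{2,2,2,1,1} = 0
G(12) = mex{3,2,2,1,1} = 0
G(13) = mex{3,3,2,2,1} = 0
G(14) = mex{0,3,3,2,2} = 1
G(15) = mex{0,0,3,2,2} = 1
G(16) = mex{0,0,0,3,2} = 1
G(17) = mex{1,0,0,3,3} = 2
G(18) = mex{1,1,0,0,3} = 2
G(19) = mex{1,1,1,0,0} = 2
G(20) = mex{2,1,1,0,0} = 3
G(21) = mex{2,2,1,1,0} = 3
G(22) = mex{2,2,2,1,1} = 0
G(23) = mex{3,2,2,1,1} = 0
G(n+11) = G(n) holds for n = 0,…,7 (a full window of length max(S) = 8), so the sequence is purely periodic with period 11.

11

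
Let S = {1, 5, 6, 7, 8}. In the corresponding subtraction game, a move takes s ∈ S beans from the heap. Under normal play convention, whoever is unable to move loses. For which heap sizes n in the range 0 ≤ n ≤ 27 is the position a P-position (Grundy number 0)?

G(0) = 0
G(1) = mex{0} = 1
G(2) = mex{1} = 0
G(3) = mex{0} = 1
G(4) = mex{1} = 0
G(5) = mex{0,0} = 1
G(6) = mex{1,1,0} = 2
G(7) = mex{2,0,1,0} = 3
G(8) = mex{3,1,0,1,0} = 2
G(9) = mex{2,0,1,0,1} = 3
G(10) = mex{3,1,0,1,0} = 2
G(11) = mex{2,2,1,0,1} = 3
G(12) = mex{3,3,2,1,0} = 4
G(13) = mex{4,2,3,2,1} = 0
G(14) = mex{0,3,2,3,2} = 1
G(15) = mex{1,2,3,2,3} = 0
G(16) = mex{0,3,2,3,2} = 1
G(17) = mex{1,4,3,2,3} = 0
G(18) = mex{0,0,4,3,2} = 1
G(19) = mex{1,1,0,4,3} = 2
G(20) = mex{2,0,1,0,4} = 3
G(21) = mex{3,1,0,1,0} = 2
G(22) = mex{2,0,1,0,1} = 3
G(23) = mex{3,1,0,1,0} = 2
G(24) = mex{2,2,1,0,1} = 3
G(25) = mex{3,3,2,1,0} = 4
G(26) = mex{4,2,3,2,1} = 0
G(27) = mex{0,3,2,3,2} = 1
P-positions are exactly the n with G(n) = 0.

0, 2, 4, 13, 15, 17, 26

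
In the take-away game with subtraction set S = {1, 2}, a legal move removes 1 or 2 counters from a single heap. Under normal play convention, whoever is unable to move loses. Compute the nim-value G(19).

1

n :  0  1  2  3  4  5  6  7  8  9 10 11 12 13 14 15 16 17 18 19
G :  0  1  2  0  1  2  0  1  2  0  1  2  0  1  2  0  1  2  0  1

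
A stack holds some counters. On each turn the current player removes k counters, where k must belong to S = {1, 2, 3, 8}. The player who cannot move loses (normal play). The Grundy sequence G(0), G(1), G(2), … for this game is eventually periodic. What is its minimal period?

9

G(0) = 0
G(1) = mex{0} = 1
G(2) = mex{1,0} = 2
G(3) = mex{2,1,0} = 3
G(4) = mex{3,2,1} = 0
G(5) = mex{0,3,2} = 1
G(6) = mex{1,0,3} = 2
G(7) = mex{2,1,0} = 3
G(8) = mex{3,2,1,0} = 4
G(9) = mex{4,3,2,1} = 0
G(10) = mex{0,4,3,2} = 1
G(11) = mex{1,0,4,3} = 2
G(12) = mex{2,1,0,0} = 3
G(13) = mex{3,2,1,1} = 0
G(14) = mex{0,3,2,2} = 1
G(15) = mex{1,0,3,3} = 2
G(16) = mex{2,1,0,4} = 3
G(17) = mex{3,2,1,0} = 4
G(18) = mex{4,3,2,1} = 0
G(19) = mex{0,4,3,2} = 1
G(n+9) = G(n) holds for n = 0,…,7 (a full window of length max(S) = 8), so the sequence is purely periodic with period 9.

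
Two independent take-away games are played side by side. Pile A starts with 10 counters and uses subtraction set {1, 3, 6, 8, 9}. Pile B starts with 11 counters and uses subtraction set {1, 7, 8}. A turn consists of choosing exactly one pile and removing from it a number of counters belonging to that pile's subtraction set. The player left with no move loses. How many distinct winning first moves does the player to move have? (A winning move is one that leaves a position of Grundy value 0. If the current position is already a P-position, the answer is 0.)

3

Pile A, S = {1, 3, 6, 8, 9}:
G(0) = 0
G(1) = mex{0} = 1
G(2) = mex{1} = 0
G(3) = mex{0,0} = 1
G(4) = mex{1,1} = 0
G(5) = mex{0,0} = 1
G(6) = mex{1,1,0} = 2
G(7) = mex{2,0,1} = 3
G(8) = mex{3,1,0,0} = 2
G(9) = mex{2,2,1,1,0} = 3
G(10) = mex{3,3,0,0,1} = 2
G_A(10) = 2.
Pile B, S = {1, 7, 8}:
G(0) = 0
G(1) = mex{0} = 1
G(2) = mex{1} = 0
G(3) = mex{0} = 1
G(4) = mex{1} = 0
G(5) = mex{0} = 1
G(6) = mex{1} = 0
G(7) = mex{0,0} = 1
G(8) = mex{1,1,0} = 2
G(9) = mex{2,0,1} = 3
G(10) = mex{3,1,0} = 2
G(11) = mex{2,0,1} = 3
G_B(11) = 3.
Combined Grundy value = 2 ⊕ 3 = 1.
A winning move leaves total XOR = 0, i.e. changes one component's Grundy value g to g ⊕ X where X is the current total.
Pile A: need g' = 2⊕1 = 3. Options: 10−1→G=3, 10−3→G=3, 10−6→G=0, 10−8→G=0, 10−9→G=1. Hits: 2.
Pile B: need g' = 3⊕1 = 2. Options: 11−1→G=2, 11−7→G=0, 11−8→G=1. Hits: 1.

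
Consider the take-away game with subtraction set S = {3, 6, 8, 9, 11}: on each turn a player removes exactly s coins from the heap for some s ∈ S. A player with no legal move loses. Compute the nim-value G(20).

n :  0  1  2  3  4  5  6  7  8  9 10 11 12 13 14 15 16 17 18 19 20
G :  0  0  0  1  1  1  2  2  2  3  3  3  4  4  0  0  0  1  1  1  2

2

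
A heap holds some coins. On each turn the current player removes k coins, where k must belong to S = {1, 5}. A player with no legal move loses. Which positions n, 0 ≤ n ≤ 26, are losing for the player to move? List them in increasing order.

0, 2, 4, 6, 8, 10, 12, 14, 16, 18, 20, 22, 24, 26

G(0) = 0
G(1) = mex{0} = 1
G(2) = mex{1} = 0
G(3) = mex{0} = 1
G(4) = mex{1} = 0
G(5) = mex{0,0} = 1
G(6) = mex{1,1} = 0
G(7) = mex{0,0} = 1
G(8) = mex{1,1} = 0
G(9) = mex{0,0} = 1
G(10) = mex{1,1} = 0
G(11) = mex{0,0} = 1
G(12) = mex{1,1} = 0
G(13) = mex{0,0} = 1
G(14) = mex{1,1} = 0
G(15) = mex{0,0} = 1
G(16) = mex{1,1} = 0
G(17) = mex{0,0} = 1
G(18) = mex{1,1} = 0
G(19) = mex{0,0} = 1
G(20) = mex{1,1} = 0
G(21) = mex{0,0} = 1
G(22) = mex{1,1} = 0
G(23) = mex{0,0} = 1
G(24) = mex{1,1} = 0
G(25) = mex{0,0} = 1
G(26) = mex{1,1} = 0
P-positions are exactly the n with G(n) = 0.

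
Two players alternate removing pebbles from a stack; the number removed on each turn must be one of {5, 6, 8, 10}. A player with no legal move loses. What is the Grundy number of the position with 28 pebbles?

n :  0  1  2  3  4  5  6  7  8  9 10 11 12 13 14 15 16 17 18 19 20 21 22 23 24 25 26 27 28
G :  0  0  0  0  0  1  1  1  1  1  2  2  2  2  2  0  0  0  0  0  1  1  1  1  1  2  2  2  2

2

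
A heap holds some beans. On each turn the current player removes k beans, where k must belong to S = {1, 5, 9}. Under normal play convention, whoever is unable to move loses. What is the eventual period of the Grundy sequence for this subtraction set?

2

n :  0  1  2  3  4  5  6  7  8  9 10 11 12 13 14
G :  0  1  0  1  0  1  0  1  0  1  0  1  0  1  0
G(n+2) = G(n) holds for n = 0,…,8 (a full window of length max(S) = 9), so the sequence is purely periodic with period 2.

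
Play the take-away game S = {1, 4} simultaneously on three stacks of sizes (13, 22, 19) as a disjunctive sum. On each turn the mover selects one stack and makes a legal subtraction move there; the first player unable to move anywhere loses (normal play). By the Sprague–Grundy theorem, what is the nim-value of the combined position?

All stacks use S = {1, 4}:
n :  0  1  2  3  4  5  6  7  8  9 10 11 12 13 14 15 16 17 18 19 20 21 22
G :  0  1  0  1  2  0  1  0  1  2  0  1  0  1  2  0  1  0  1  2  0  1  0
Stack A: G(13) = 1.
Stack B: G(22) = 0.
Stack C: G(19) = 2.
Combined Grundy value = 1 ⊕ 0 ⊕ 2 = 3.

3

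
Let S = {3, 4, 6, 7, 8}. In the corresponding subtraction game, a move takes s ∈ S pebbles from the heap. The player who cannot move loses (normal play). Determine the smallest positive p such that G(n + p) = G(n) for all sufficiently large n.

G(0) = 0
G(1) = mex{} = 0
G(2) = mex{} = 0
G(3) = mex{0} = 1
G(4) = mex{0,0} = 1
G(5) = mex{0,0} = 1
G(6) = mex{1,0,0} = 2
G(7) = mex{1,1,0,0} = 2
G(8) = mex{1,1,0,0,0} = 2
G(9) = mex{2,1,1,0,0} = 3
G(10) = mex{2,2,1,1,0} = 3
G(11) = mex{2,2,1,1,1} = 0
G(12) = mex{3,2,2,1,1} = 0
G(13) = mex{3,3,2,2,1} = 0
G(14) = mex{0,3,2,2,2} = 1
G(15) = mex{0,0,3,2,2} = 1
G(16) = mex{0,0,3,3,2} = 1
G(17) = mex{1,0,0,3,3} = 2
G(18) = mex{1,1,0,0,3} = 2
G(19) = mex{1,1,0,0,0} = 2
G(20) = mex{2,1,1,0,0} = 3
G(21) = mex{2,2,1,1,0} = 3
G(22) = mex{2,2,1,1,1} = 0
G(23) = mex{3,2,2,1,1} = 0
G(n+11) = G(n) holds for n = 0,…,7 (a full window of length max(S) = 8), so the sequence is purely periodic with period 11.

11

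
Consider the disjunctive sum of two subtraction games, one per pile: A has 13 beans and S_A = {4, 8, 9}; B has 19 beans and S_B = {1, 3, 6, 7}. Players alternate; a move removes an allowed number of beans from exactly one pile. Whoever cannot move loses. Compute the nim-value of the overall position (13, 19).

Pile A, S = {4, 8, 9}:
n :  0  1  2  3  4  5  6  7  8  9 10 11 12 13
G :  0  0  0  0  1  1  1  1  2  2  2  2  3  0
G_A(13) = 0.
Pile B, S = {1, 3, 6, 7}:
G(0) = 0
G(1) = mex{0} = 1
G(2) = mex{1} = 0
G(3) = mex{0,0} = 1
G(4) = mex{1,1} = 0
G(5) = mex{0,0} = 1
G(6) = mex{1,1,0} = 2
G(7) = mex{2,0,1,0} = 3
G(8) = mex{3,1,0,1} = 2
G(9) = mex{2,2,1,0} = 3
G(10) = mex{3,3,0,1} = 2
G(11) = mex{2,2,1,0} = 3
G(12) = mex{3,3,2,1} = 0
G(13) = mex{0,2,3,2} = 1
G(14) = mex{1,3,2,3} = 0
G(15) = mex{0,0,3,2} = 1
G(16) = mex{1,1,2,3} = 0
G(17) = mex{0,0,3,2} = 1
G(18) = mex{1,1,0,3} = 2
G(19) = mex{2,0,1,0} = 3
G_B(19) = 3.
Combined Grundy value = 0 ⊕ 3 = 3.

3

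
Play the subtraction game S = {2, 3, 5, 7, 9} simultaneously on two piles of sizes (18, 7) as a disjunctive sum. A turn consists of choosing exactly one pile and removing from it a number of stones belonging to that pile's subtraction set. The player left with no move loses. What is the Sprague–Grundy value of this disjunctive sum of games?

0

All piles use S = {2, 3, 5, 7, 9}:
n :  0  1  2  3  4  5  6  7  8  9 10 11 12 13 14 15 16 17 18
G :  0  0  1  1  2  2  3  3  4  4  5  0  0  1  1  2  2  3  3
Pile A: G(18) = 3.
Pile B: G(7) = 3.
Combined Grundy value = 3 ⊕ 3 = 0.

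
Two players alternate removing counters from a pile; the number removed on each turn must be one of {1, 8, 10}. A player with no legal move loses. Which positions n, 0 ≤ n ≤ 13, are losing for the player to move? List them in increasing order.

0, 2, 4, 6, 9, 11, 13

n :  0  1  2  3  4  5  6  7  8  9 10 11 12 13
G :  0  1  0  1  0  1  0  1  2  0  1  0  1  0
P-positions are exactly the n with G(n) = 0.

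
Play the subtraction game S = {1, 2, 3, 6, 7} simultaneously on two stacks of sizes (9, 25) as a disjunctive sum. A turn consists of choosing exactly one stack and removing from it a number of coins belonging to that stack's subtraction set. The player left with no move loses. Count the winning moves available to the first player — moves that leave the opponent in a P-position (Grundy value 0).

0

All stacks use S = {1, 2, 3, 6, 7}:
G(0) = 0
G(1) = mex{0} = 1
G(2) = mex{1,0} = 2
G(3) = mex{2,1,0} = 3
G(4) = mex{3,2,1} = 0
G(5) = mex{0,3,2} = 1
G(6) = mex{1,0,3,0} = 2
G(7) = mex{2,1,0,1,0} = 3
G(8) = mex{3,2,1,2,1} = 0
G(9) = mex{0,3,2,3,2} = 1
G(10) = mex{1,0,3,0,3} = 2
G(11) = mex{2,1,0,1,0} = 3
G(12) = mex{3,2,1,2,1} = 0
G(13) = mex{0,3,2,3,2} = 1
G(14) = mex{1,0,3,0,3} = 2
G(15) = mex{2,1,0,1,0} = 3
G(16) = mex{3,2,1,2,1} = 0
G(17) = mex{0,3,2,3,2} = 1
G(18) = mex{1,0,3,0,3} = 2
G(19) = mex{2,1,0,1,0} = 3
G(20) = mex{3,2,1,2,1} = 0
G(21) = mex{0,3,2,3,2} = 1
G(22) = mex{1,0,3,0,3} = 2
G(23) = mex{2,1,0,1,0} = 3
G(24) = mex{3,2,1,2,1} = 0
G(25) = mex{0,3,2,3,2} = 1
Stack A: G(9) = 1.
Stack B: G(25) = 1.
Combined Grundy value = 1 ⊕ 1 = 0.
A winning move leaves total XOR = 0, i.e. changes one component's Grundy value g to g ⊕ X where X is the current total.
Stack A: target g' = 1⊕0 = 1, but every legal move changes the Grundy value (mex property), so 0 moves.
Stack B: target g' = 1⊕0 = 1, but every legal move changes the Grundy value (mex property), so 0 moves.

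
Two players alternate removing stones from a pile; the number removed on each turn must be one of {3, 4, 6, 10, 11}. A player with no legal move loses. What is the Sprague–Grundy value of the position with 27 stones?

n :  0  1  2  3  4  5  6  7  8  9 10 11 12 13 14 15 16 17 18 19 20 21 22 23 24 25 26 27
G :  0  0  0  1  1  1  2  2  2  0  3  3  1  4  0  2  0  1  3  1  2  0  2  0  1  3  1  2

2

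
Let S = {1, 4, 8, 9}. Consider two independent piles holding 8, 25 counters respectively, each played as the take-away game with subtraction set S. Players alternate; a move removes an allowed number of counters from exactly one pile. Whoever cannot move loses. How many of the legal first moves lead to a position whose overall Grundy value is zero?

0

All piles use S = {1, 4, 8, 9}:
G(0) = 0
G(1) = mex{0} = 1
G(2) = mex{1} = 0
G(3) = mex{0} = 1
G(4) = mex{1,0} = 2
G(5) = mex{2,1} = 0
G(6) = mex{0,0} = 1
G(7) = mex{1,1} = 0
G(8) = mex{0,2,0} = 1
G(9) = mex{1,0,1,0} = 2
G(10) = mex{2,1,0,1} = 3
G(11) = mex{3,0,1,0} = 2
G(12) = mex{2,1,2,1} = 0
G(13) = mex{0,2,0,2} = 1
G(14) = mex{1,3,1,0} = 2
G(15) = mex{2,2,0,1} = 3
G(16) = mex{3,0,1,0} = 2
G(17) = mex{2,1,2,1} = 0
G(18) = mex{0,2,3,2} = 1
G(19) = mex{1,3,2,3} = 0
G(20) = mex{0,2,0,2} = 1
G(21) = mex{1,0,1,0} = 2
G(22) = mex{2,1,2,1} = 0
G(23) = mex{0,0,3,2} = 1
G(24) = mex{1,1,2,3} = 0
G(25) = mex{0,2,0,2} = 1
Pile A: G(8) = 1.
Pile B: G(25) = 1.
Combined Grundy value = 1 ⊕ 1 = 0.
A winning move leaves total XOR = 0, i.e. changes one component's Grundy value g to g ⊕ X where X is the current total.
Pile A: target g' = 1⊕0 = 1, but every legal move changes the Grundy value (mex property), so 0 moves.
Pile B: target g' = 1⊕0 = 1, but every legal move changes the Grundy value (mex property), so 0 moves.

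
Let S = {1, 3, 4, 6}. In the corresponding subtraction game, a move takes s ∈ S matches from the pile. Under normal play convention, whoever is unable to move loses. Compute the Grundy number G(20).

n :  0  1  2  3  4  5  6  7  8  9 10 11 12 13 14 15 16 17 18 19 20
G :  0  1  0  1  2  3  2  0  1  0  1  2  3  2  0  1  0  1  2  3  2

2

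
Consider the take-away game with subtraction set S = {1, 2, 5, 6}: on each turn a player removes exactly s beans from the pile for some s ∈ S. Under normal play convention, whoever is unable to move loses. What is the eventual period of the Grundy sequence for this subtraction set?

7

n :  0  1  2  3  4  5  6  7  8  9 10 11 12 13 14 15
G :  0  1  2  0  1  2  3  0  1  2  0  1  2  3  0  1
G(n+7) = G(n) holds for n = 0,…,5 (a full window of length max(S) = 6), so the sequence is purely periodic with period 7.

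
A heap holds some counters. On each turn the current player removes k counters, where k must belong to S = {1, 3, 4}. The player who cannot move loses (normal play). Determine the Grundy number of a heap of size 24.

G(0) = 0
G(1) = mex{0} = 1
G(2) = mex{1} = 0
G(3) = mex{0,0} = 1
G(4) = mex{1,1,0} = 2
G(5) = mex{2,0,1} = 3
G(6) = mex{3,1,0} = 2
G(7) = mex{2,2,1} = 0
G(8) = mex{0,3,2} = 1
G(9) = mex{1,2,3} = 0
G(10) = mex{0,0,2} = 1
G(11) = mex{1,1,0} = 2
G(12) = mex{2,0,1} = 3
G(13) = mex{3,1,0} = 2
G(14) = mex{2,2,1} = 0
G(15) = mex{0,3,2} = 1
G(16) = mex{1,2,3} = 0
G(17) = mex{0,0,2} = 1
G(18) = mex{1,1,0} = 2
G(19) = mex{2,0,1} = 3
G(20) = mex{3,1,0} = 2
G(21) = mex{2,2,1} = 0
G(22) = mex{0,3,2} = 1
G(23) = mex{1,2,3} = 0
G(24) = mex{0,0,2} = 1

1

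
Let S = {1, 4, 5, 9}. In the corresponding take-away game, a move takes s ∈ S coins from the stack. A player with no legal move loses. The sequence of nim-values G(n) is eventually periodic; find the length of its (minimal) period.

n :  0  1  2  3  4  5  6  7  8  9 10 11 12 13 14 15 16 17 18
G :  0  1  0  1  2  3  2  3  0  1  0  1  2  3  2  3  0  1  0
G(n+8) = G(n) holds for n = 0,…,8 (a full window of length max(S) = 9), so the sequence is purely periodic with period 8.

8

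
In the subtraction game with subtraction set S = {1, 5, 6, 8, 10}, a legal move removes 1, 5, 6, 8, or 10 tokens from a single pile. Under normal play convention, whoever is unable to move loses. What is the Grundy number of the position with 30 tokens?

2

G(0) = 0
G(1) = mex{0} = 1
G(2) = mex{1} = 0
G(3) = mex{0} = 1
G(4) = mex{1} = 0
G(5) = mex{0,0} = 1
G(6) = mex{1,1,0} = 2
G(7) = mex{2,0,1} = 3
G(8) = mex{3,1,0,0} = 2
G(9) = mex{2,0,1,1} = 3
G(10) = mex{3,1,0,0,0} = 2
G(11) = mex{2,2,1,1,1} = 0
G(12) = mex{0,3,2,0,0} = 1
G(13) = mex{1,2,3,1,1} = 0
G(14) = mex{0,3,2,2,0} = 1
G(15) = mex{1,2,3,3,1} = 0
G(16) = mex{0,0,2,2,2} = 1
G(17) = mex{1,1,0,3,3} = 2
G(18) = mex{2,0,1,2,2} = 3
G(19) = mex{3,1,0,0,3} = 2
G(20) = mex{2,0,1,1,2} = 3
G(21) = mex{3,1,0,0,0} = 2
G(22) = mex{2,2,1,1,1} = 0
G(23) = mex{0,3,2,0,0} = 1
G(24) = mex{1,2,3,1,1} = 0
G(25) = mex{0,3,2,2,0} = 1
G(26) = mex{1,2,3,3,1} = 0
G(27) = mex{0,0,2,2,2} = 1
G(28) = mex{1,1,0,3,3} = 2
G(29) = mex{2,0,1,2,2} = 3
G(30) = mex{3,1,0,0,3} = 2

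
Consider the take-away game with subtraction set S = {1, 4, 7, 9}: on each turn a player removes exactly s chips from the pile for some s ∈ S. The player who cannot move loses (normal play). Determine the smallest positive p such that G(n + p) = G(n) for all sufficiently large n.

n :  0  1  2  3  4  5  6  7  8  9 10 11 12 13 14 15 16 17 18
G :  0  1  0  1  2  0  1  2  0  1  0  1  2  0  1  2  0  1  0
G(n+8) = G(n) holds for n = 0,…,8 (a full window of length max(S) = 9), so the sequence is purely periodic with period 8.

8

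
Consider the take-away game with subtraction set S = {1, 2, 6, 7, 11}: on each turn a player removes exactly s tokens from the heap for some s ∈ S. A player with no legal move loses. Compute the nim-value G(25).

1

G(0) = 0
G(1) = mex{0} = 1
G(2) = mex{1,0} = 2
G(3) = mex{2,1} = 0
G(4) = mex{0,2} = 1
G(5) = mex{1,0} = 2
G(6) = mex{2,1,0} = 3
G(7) = mex{3,2,1,0} = 4
G(8) = mex{4,3,2,1} = 0
G(9) = mex{0,4,0,2} = 1
G(10) = mex{1,0,1,0} = 2
G(11) = mex{2,1,2,1,0} = 3
G(12) = mex{3,2,3,2,1} = 0
G(13) = mex{0,3,4,3,2} = 1
G(14) = mex{1,0,0,4,0} = 2
G(15) = mex{2,1,1,0,1} = 3
G(16) = mex{3,2,2,1,2} = 0
G(17) = mex{0,3,3,2,3} = 1
G(18) = mex{1,0,0,3,4} = 2
G(19) = mex{2,1,1,0,0} = 3
G(20) = mex{3,2,2,1,1} = 0
G(21) = mex{0,3,3,2,2} = 1
G(22) = mex{1,0,0,3,3} = 2
G(23) = mex{2,1,1,0,0} = 3
G(24) = mex{3,2,2,1,1} = 0
G(25) = mex{0,3,3,2,2} = 1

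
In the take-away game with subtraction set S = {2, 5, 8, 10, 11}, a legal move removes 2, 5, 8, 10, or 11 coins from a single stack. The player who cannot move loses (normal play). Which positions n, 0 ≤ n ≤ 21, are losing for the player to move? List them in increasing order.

0, 1, 4, 7, 13, 16, 19, 20

n :  0  1  2  3  4  5  6  7  8  9 10 11 12 13 14 15 16 17 18 19 20 21
G :  0  0  1  1  0  2  1  0  2  1  3  2  2  0  3  1  0  3  1  0  0  1
P-positions are exactly the n with G(n) = 0.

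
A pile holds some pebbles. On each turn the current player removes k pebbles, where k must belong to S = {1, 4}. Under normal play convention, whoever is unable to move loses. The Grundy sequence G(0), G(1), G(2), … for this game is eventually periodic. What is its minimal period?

n :  0  1  2  3  4  5  6  7  8  9 10 11 12 13 14
G :  0  1  0  1  2  0  1  0  1  2  0  1  0  1  2
G(n+5) = G(n) holds for n = 0,…,3 (a full window of length max(S) = 4), so the sequence is purely periodic with period 5.

5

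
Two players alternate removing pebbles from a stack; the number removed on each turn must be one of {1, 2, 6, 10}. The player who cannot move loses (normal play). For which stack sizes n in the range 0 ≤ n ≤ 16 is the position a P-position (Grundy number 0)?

G(0) = 0
G(1) = mex{0} = 1
G(2) = mex{1,0} = 2
G(3) = mex{2,1} = 0
G(4) = mex{0,2} = 1
G(5) = mex{1,0} = 2
G(6) = mex{2,1,0} = 3
G(7) = mex{3,2,1} = 0
G(8) = mex{0,3,2} = 1
G(9) = mex{1,0,0} = 2
G(10) = mex{2,1,1,0} = 3
G(11) = mex{3,2,2,1} = 0
G(12) = mex{0,3,3,2} = 1
G(13) = mex{1,0,0,0} = 2
G(14) = mex{2,1,1,1} = 0
G(15) = mex{0,2,2,2} = 1
G(16) = mex{1,0,3,3} = 2
P-positions are exactly the n with G(n) = 0.

0, 3, 7, 11, 14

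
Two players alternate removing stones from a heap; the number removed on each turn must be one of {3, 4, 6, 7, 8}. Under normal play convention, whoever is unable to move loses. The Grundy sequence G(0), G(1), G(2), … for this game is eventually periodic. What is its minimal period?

11

n :  0  1  2  3  4  5  6  7  8  9 10 11 12 13 14 15 16 17 18 19 20 21 22 23
G :  0  0  0  1  1  1  2  2  2  3  3  0  0  0  1  1  1  2  2  2  3  3  0  0
G(n+11) = G(n) holds for n = 0,…,7 (a full window of length max(S) = 8), so the sequence is purely periodic with period 11.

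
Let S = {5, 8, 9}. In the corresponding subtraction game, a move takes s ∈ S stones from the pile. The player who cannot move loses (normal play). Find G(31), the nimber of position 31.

0

n :  0  1  2  3  4  5  6  7  8  9 10 11 12 13 14 15 16 17 18 19 20 21 22 23 24 25 26 27 28 29 30 31
G :  0  0  0  0  0  1  1  1  1  1  2  2  2  2  0  0  0  0  0  1  1  1  1  1  2  2  2  2  0  0  0  0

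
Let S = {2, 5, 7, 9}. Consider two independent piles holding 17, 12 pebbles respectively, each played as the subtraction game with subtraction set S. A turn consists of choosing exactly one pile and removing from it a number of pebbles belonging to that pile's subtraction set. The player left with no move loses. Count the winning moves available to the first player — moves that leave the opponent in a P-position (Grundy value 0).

3

All piles use S = {2, 5, 7, 9}:
G(0) = 0
G(1) = mex{} = 0
G(2) = mex{0} = 1
G(3) = mex{0} = 1
G(4) = mex{1} = 0
G(5) = mex{1,0} = 2
G(6) = mex{0,0} = 1
G(7) = mex{2,1,0} = 3
G(8) = mex{1,1,0} = 2
G(9) = mex{3,0,1,0} = 2
G(10) = mex{2,2,1,0} = 3
G(11) = mex{2,1,0,1} = 3
G(12) = mex{3,3,2,1} = 0
G(13) = mex{3,2,1,0} = 4
G(14) = mex{0,2,3,2} = 1
G(15) = mex{4,3,2,1} = 0
G(16) = mex{1,3,2,3} = 0
G(17) = mex{0,0,3,2} = 1
Pile A: G(17) = 1.
Pile B: G(12) = 0.
Combined Grundy value = 1 ⊕ 0 = 1.
A winning move leaves total XOR = 0, i.e. changes one component's Grundy value g to g ⊕ X where X is the current total.
Pile A: need g' = 1⊕1 = 0. Options: 17−2→G=0, 17−5→G=0, 17−7→G=3, 17−9→G=2. Hits: 2.
Pile B: need g' = 0⊕1 = 1. Options: 12−2→G=3, 12−5→G=3, 12−7→G=2, 12−9→G=1. Hits: 1.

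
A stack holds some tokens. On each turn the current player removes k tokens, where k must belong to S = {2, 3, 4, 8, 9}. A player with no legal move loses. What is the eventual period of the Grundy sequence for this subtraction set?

G(0) = 0
G(1) = mex{} = 0
G(2) = mex{0} = 1
G(3) = mex{0,0} = 1
G(4) = mex{1,0,0} = 2
G(5) = mex{1,1,0} = 2
G(6) = mex{2,1,1} = 0
G(7) = mex{2,2,1} = 0
G(8) = mex{0,2,2,0} = 1
G(9) = mex{0,0,2,0,0} = 1
G(10) = mex{1,0,0,1,0} = 2
G(11) = mex{1,1,0,1,1} = 2
G(12) = mex{2,1,1,2,1} = 0
G(13) = mex{2,2,1,2,2} = 0
G(14) = mex{0,2,2,0,2} = 1
G(15) = mex{0,0,2,0,0} = 1
G(16) = mex{1,0,0,1,0} = 2
G(n+6) = G(n) holds for n = 0,…,8 (a full window of length max(S) = 9), so the sequence is purely periodic with period 6.

6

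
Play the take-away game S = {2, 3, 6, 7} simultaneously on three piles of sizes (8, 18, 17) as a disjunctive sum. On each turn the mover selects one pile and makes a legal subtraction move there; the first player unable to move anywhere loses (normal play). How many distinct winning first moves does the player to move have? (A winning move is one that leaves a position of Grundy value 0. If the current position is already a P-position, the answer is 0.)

0

All piles use S = {2, 3, 6, 7}:
G(0) = 0
G(1) = mex{} = 0
G(2) = mex{0} = 1
G(3) = mex{0,0} = 1
G(4) = mex{1,0} = 2
G(5) = mex{1,1} = 0
G(6) = mex{2,1,0} = 3
G(7) = mex{0,2,0,0} = 1
G(8) = mex{3,0,1,0} = 2
G(9) = mex{1,3,1,1} = 0
G(10) = mex{2,1,2,1} = 0
G(11) = mex{0,2,0,2} = 1
G(12) = mex{0,0,3,0} = 1
G(13) = mex{1,0,1,3} = 2
G(14) = mex{1,1,2,1} = 0
G(15) = mex{2,1,0,2} = 3
G(16) = mex{0,2,0,0} = 1
G(17) = mex{3,0,1,0} = 2
G(18) = mex{1,3,1,1} = 0
Pile A: G(8) = 2.
Pile B: G(18) = 0.
Pile C: G(17) = 2.
Combined Grundy value = 2 ⊕ 0 ⊕ 2 = 0.
A winning move leaves total XOR = 0, i.e. changes one component's Grundy value g to g ⊕ X where X is the current total.
Pile A: target g' = 2⊕0 = 2, but every legal move changes the Grundy value (mex property), so 0 moves.
Pile B: target g' = 0⊕0 = 0, but every legal move changes the Grundy value (mex property), so 0 moves.
Pile C: target g' = 2⊕0 = 2, but every legal move changes the Grundy value (mex property), so 0 moves.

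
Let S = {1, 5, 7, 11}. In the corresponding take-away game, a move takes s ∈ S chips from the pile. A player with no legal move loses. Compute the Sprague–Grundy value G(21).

G(0) = 0
G(1) = mex{0} = 1
G(2) = mex{1} = 0
G(3) = mex{0} = 1
G(4) = mex{1} = 0
G(5) = mex{0,0} = 1
G(6) = mex{1,1} = 0
G(7) = mex{0,0,0} = 1
G(8) = mex{1,1,1} = 0
G(9) = mex{0,0,0} = 1
G(10) = mex{1,1,1} = 0
G(11) = mex{0,0,0,0} = 1
G(12) = mex{1,1,1,1} = 0
G(13) = mex{0,0,0,0} = 1
G(14) = mex{1,1,1,1} = 0
G(15) = mex{0,0,0,0} = 1
G(16) = mex{1,1,1,1} = 0
G(17) = mex{0,0,0,0} = 1
G(18) = mex{1,1,1,1} = 0
G(19) = mex{0,0,0,0} = 1
G(20) = mex{1,1,1,1} = 0
G(21) = mex{0,0,0,0} = 1

1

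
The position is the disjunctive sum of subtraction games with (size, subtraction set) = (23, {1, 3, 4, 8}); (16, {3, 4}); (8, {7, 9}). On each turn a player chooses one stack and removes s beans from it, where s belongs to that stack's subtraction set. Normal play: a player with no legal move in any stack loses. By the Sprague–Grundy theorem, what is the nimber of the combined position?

1

Stack A, S = {1, 3, 4, 8}:
G(0) = 0
G(1) = mex{0} = 1
G(2) = mex{1} = 0
G(3) = mex{0,0} = 1
G(4) = mex{1,1,0} = 2
G(5) = mex{2,0,1} = 3
G(6) = mex{3,1,0} = 2
G(7) = mex{2,2,1} = 0
G(8) = mex{0,3,2,0} = 1
G(9) = mex{1,2,3,1} = 0
G(10) = mex{0,0,2,0} = 1
G(11) = mex{1,1,0,1} = 2
G(12) = mex{2,0,1,2} = 3
G(13) = mex{3,1,0,3} = 2
G(14) = mex{2,2,1,2} = 0
G(15) = mex{0,3,2,0} = 1
G(16) = mex{1,2,3,1} = 0
G(17) = mex{0,0,2,0} = 1
G(18) = mex{1,1,0,1} = 2
G(19) = mex{2,0,1,2} = 3
G(20) = mex{3,1,0,3} = 2
G(21) = mex{2,2,1,2} = 0
G(22) = mex{0,3,2,0} = 1
G(23) = mex{1,2,3,1} = 0
G_A(23) = 0.
Stack B, S = {3, 4}:
n :  0  1  2  3  4  5  6  7  8  9 10 11 12 13 14 15 16
G :  0  0  0  1  1  1  2  0  0  0  1  1  1  2  0  0  0
G_B(16) = 0.
Stack C, S = {7, 9}:
G(0) = 0
G(1) = mex{} = 0
G(2) = mex{} = 0
G(3) = mex{} = 0
G(4) = mex{} = 0
G(5) = mex{} = 0
G(6) = mex{} = 0
G(7) = mex{0} = 1
G(8) = mex{0} = 1
G_C(8) = 1.
Combined Grundy value = 0 ⊕ 0 ⊕ 1 = 1.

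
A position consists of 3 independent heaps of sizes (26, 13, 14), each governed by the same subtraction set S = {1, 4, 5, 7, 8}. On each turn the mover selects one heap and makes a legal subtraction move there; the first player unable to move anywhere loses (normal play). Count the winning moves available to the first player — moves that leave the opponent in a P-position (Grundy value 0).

3

All heaps use S = {1, 4, 5, 7, 8}:
n :  0  1  2  3  4  5  6  7  8  9 10 11 12 13 14 15 16 17 18 19 20 21 22 23 24 25 26
G :  0  1  0  1  2  3  2  3  4  5  4  0  1  0  1  2  3  2  3  4  5  4  0  1  0  1  2
Heap A: G(26) = 2.
Heap B: G(13) = 0.
Heap C: G(14) = 1.
Combined Grundy value = 2 ⊕ 0 ⊕ 1 = 3.
A winning move leaves total XOR = 0, i.e. changes one component's Grundy value g to g ⊕ X where X is the current total.
Heap A: need g' = 2⊕3 = 1. Options: 26−1→G=1, 26−4→G=0, 26−5→G=4, 26−7→G=4, 26−8→G=3. Hits: 1.
Heap B: need g' = 0⊕3 = 3. Options: 13−1→G=1, 13−4→G=5, 13−5→G=4, 13−7→G=2, 13−8→G=3. Hits: 1.
Heap C: need g' = 1⊕3 = 2. Options: 14−1→G=0, 14−4→G=4, 14−5→G=5, 14−7→G=3, 14−8→G=2. Hits: 1.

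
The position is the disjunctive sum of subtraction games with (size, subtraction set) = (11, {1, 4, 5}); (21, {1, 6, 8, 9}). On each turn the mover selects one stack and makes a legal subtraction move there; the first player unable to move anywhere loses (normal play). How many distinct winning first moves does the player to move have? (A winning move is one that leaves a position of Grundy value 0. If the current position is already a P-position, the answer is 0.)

Stack A, S = {1, 4, 5}:
n :  0  1  2  3  4  5  6  7  8  9 10 11
G :  0  1  0  1  2  3  2  3  0  1  0  1
G_A(11) = 1.
Stack B, S = {1, 6, 8, 9}:
G(0) = 0
G(1) = mex{0} = 1
G(2) = mex{1} = 0
G(3) = mex{0} = 1
G(4) = mex{1} = 0
G(5) = mex{0} = 1
G(6) = mex{1,0} = 2
G(7) = mex{2,1} = 0
G(8) = mex{0,0,0} = 1
G(9) = mex{1,1,1,0} = 2
G(10) = mex{2,0,0,1} = 3
G(11) = mex{3,1,1,0} = 2
G(12) = mex{2,2,0,1} = 3
G(13) = mex{3,0,1,0} = 2
G(14) = mex{2,1,2,1} = 0
G(15) = mex{0,2,0,2} = 1
G(16) = mex{1,3,1,0} = 2
G(17) = mex{2,2,2,1} = 0
G(18) = mex{0,3,3,2} = 1
G(19) = mex{1,2,2,3} = 0
G(20) = mex{0,0,3,2} = 1
G(21) = mex{1,1,2,3} = 0
G_B(21) = 0.
Combined Grundy value = 1 ⊕ 0 = 1.
A winning move leaves total XOR = 0, i.e. changes one component's Grundy value g to g ⊕ X where X is the current total.
Stack A: need g' = 1⊕1 = 0. Options: 11−1→G=0, 11−4→G=3, 11−5→G=2. Hits: 1.
Stack B: need g' = 0⊕1 = 1. Options: 21−1→G=1, 21−6→G=1, 21−8→G=2, 21−9→G=3. Hits: 2.

3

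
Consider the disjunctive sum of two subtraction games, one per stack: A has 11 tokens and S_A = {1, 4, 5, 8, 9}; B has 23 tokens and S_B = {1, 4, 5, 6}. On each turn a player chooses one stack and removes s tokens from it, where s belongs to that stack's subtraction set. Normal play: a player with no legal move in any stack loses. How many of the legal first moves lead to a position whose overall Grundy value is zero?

Stack A, S = {1, 4, 5, 8, 9}:
G(0) = 0
G(1) = mex{0} = 1
G(2) = mex{1} = 0
G(3) = mex{0} = 1
G(4) = mex{1,0} = 2
G(5) = mex{2,1,0} = 3
G(6) = mex{3,0,1} = 2
G(7) = mex{2,1,0} = 3
G(8) = mex{3,2,1,0} = 4
G(9) = mex{4,3,2,1,0} = 5
G(10) = mex{5,2,3,0,1} = 4
G(11) = mex{4,3,2,1,0} = 5
G_A(11) = 5.
Stack B, S = {1, 4, 5, 6}:
n :  0  1  2  3  4  5  6  7  8  9 10 11 12 13 14 15 16 17 18 19 20 21 22 23
G :  0  1  0  1  2  3  2  3  4  0  1  0  1  2  3  2  3  4  0  1  0  1  2  3
G_B(23) = 3.
Combined Grundy value = 5 ⊕ 3 = 6.
A winning move leaves total XOR = 0, i.e. changes one component's Grundy value g to g ⊕ X where X is the current total.
Stack A: need g' = 5⊕6 = 3. Options: 11−1→G=4, 11−4→G=3, 11−5→G=2, 11−8→G=1, 11−9→G=0. Hits: 1.
Stack B: need g' = 3⊕6 = 5. Options: 23−1→G=2, 23−4→G=1, 23−5→G=0, 23−6→G=4. Hits: 0.

1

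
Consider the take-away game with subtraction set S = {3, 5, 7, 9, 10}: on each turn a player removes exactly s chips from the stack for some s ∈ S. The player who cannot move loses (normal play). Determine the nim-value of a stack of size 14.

n :  0  1  2  3  4  5  6  7  8  9 10 11 12 13 14
G :  0  0  0  1  1  1  2  2  2  3  3  3  4  0  0

0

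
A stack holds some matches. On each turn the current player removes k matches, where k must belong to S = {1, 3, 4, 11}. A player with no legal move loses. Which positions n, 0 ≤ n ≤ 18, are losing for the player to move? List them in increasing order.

0, 2, 7, 9, 14, 16

G(0) = 0
G(1) = mex{0} = 1
G(2) = mex{1} = 0
G(3) = mex{0,0} = 1
G(4) = mex{1,1,0} = 2
G(5) = mex{2,0,1} = 3
G(6) = mex{3,1,0} = 2
G(7) = mex{2,2,1} = 0
G(8) = mex{0,3,2} = 1
G(9) = mex{1,2,3} = 0
G(10) = mex{0,0,2} = 1
G(11) = mex{1,1,0,0} = 2
G(12) = mex{2,0,1,1} = 3
G(13) = mex{3,1,0,0} = 2
G(14) = mex{2,2,1,1} = 0
G(15) = mex{0,3,2,2} = 1
G(16) = mex{1,2,3,3} = 0
G(17) = mex{0,0,2,2} = 1
G(18) = mex{1,1,0,0} = 2
P-positions are exactly the n with G(n) = 0.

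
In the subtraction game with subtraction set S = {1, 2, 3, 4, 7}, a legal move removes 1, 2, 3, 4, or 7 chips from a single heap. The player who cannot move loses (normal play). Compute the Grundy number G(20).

0

G(0) = 0
G(1) = mex{0} = 1
G(2) = mex{1,0} = 2
G(3) = mex{2,1,0} = 3
G(4) = mex{3,2,1,0} = 4
G(5) = mex{4,3,2,1} = 0
G(6) = mex{0,4,3,2} = 1
G(7) = mex{1,0,4,3,0} = 2
G(8) = mex{2,1,0,4,1} = 3
G(9) = mex{3,2,1,0,2} = 4
G(10) = mex{4,3,2,1,3} = 0
G(11) = mex{0,4,3,2,4} = 1
G(12) = mex{1,0,4,3,0} = 2
G(13) = mex{2,1,0,4,1} = 3
G(14) = mex{3,2,1,0,2} = 4
G(15) = mex{4,3,2,1,3} = 0
G(16) = mex{0,4,3,2,4} = 1
G(17) = mex{1,0,4,3,0} = 2
G(18) = mex{2,1,0,4,1} = 3
G(19) = mex{3,2,1,0,2} = 4
G(20) = mex{4,3,2,1,3} = 0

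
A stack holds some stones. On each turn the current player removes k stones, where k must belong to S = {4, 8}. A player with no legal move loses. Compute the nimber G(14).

n :  0  1  2  3  4  5  6  7  8  9 10 11 12 13 14
G :  0  0  0  0  1  1  1  1  2  2  2  2  0  0  0

0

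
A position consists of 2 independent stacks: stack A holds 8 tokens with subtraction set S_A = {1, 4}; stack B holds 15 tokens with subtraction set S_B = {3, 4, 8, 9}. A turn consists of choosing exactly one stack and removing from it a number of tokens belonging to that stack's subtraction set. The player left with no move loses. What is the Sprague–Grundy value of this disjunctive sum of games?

Stack A, S = {1, 4}:
G(0) = 0
G(1) = mex{0} = 1
G(2) = mex{1} = 0
G(3) = mex{0} = 1
G(4) = mex{1,0} = 2
G(5) = mex{2,1} = 0
G(6) = mex{0,0} = 1
G(7) = mex{1,1} = 0
G(8) = mex{0,2} = 1
G_A(8) = 1.
Stack B, S = {3, 4, 8, 9}:
n :  0  1  2  3  4  5  6  7  8  9 10 11 12 13 14 15
G :  0  0  0  1  1  1  2  0  2  3  1  3  0  0  0  1
G_B(15) = 1.
Combined Grundy value = 1 ⊕ 1 = 0.

0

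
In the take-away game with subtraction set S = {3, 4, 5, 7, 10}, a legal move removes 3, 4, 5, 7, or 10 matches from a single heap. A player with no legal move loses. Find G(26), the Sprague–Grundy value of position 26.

n :  0  1  2  3  4  5  6  7  8  9 10 11 12 13 14 15 16 17 18 19 20 21 22 23 24 25 26
G :  0  0  0  1  1  1  2  2  2  3  3  3  4  0  0  0  1  1  1  2  2  2  3  3  3  4  0

0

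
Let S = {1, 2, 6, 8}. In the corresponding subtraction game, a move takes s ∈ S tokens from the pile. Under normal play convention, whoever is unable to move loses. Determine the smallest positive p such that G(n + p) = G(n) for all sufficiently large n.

n :  0  1  2  3  4  5  6  7  8  9 10 11 12 13 14 15 16
G :  0  1  2  0  1  2  3  0  1  2  0  1  2  3  0  1  2
G(n+7) = G(n) holds for n = 0,…,7 (a full window of length max(S) = 8), so the sequence is purely periodic with period 7.

7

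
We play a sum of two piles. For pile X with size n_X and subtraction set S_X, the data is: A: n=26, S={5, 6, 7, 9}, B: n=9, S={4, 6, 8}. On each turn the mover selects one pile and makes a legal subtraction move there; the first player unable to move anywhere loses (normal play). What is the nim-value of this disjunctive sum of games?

Pile A, S = {5, 6, 7, 9}:
G(0) = 0
G(1) = mex{} = 0
G(2) = mex{} = 0
G(3) = mex{} = 0
G(4) = mex{} = 0
G(5) = mex{0} = 1
G(6) = mex{0,0} = 1
G(7) = mex{0,0,0} = 1
G(8) = mex{0,0,0} = 1
G(9) = mex{0,0,0,0} = 1
G(10) = mex{1,0,0,0} = 2
G(11) = mex{1,1,0,0} = 2
G(12) = mex{1,1,1,0} = 2
G(13) = mex{1,1,1,0} = 2
G(14) = mex{1,1,1,1} = 0
G(15) = mex{2,1,1,1} = 0
G(16) = mex{2,2,1,1} = 0
G(17) = mex{2,2,2,1} = 0
G(18) = mex{2,2,2,1} = 0
G(19) = mex{0,2,2,2} = 1
G(20) = mex{0,0,2,2} = 1
G(21) = mex{0,0,0,2} = 1
G(22) = mex{0,0,0,2} = 1
G(23) = mex{0,0,0,0} = 1
G(24) = mex{1,0,0,0} = 2
G(25) = mex{1,1,0,0} = 2
G(26) = mex{1,1,1,0} = 2
G_A(26) = 2.
Pile B, S = {4, 6, 8}:
G(0) = 0
G(1) = mex{} = 0
G(2) = mex{} = 0
G(3) = mex{} = 0
G(4) = mex{0} = 1
G(5) = mex{0} = 1
G(6) = mex{0,0} = 1
G(7) = mex{0,0} = 1
G(8) = mex{1,0,0} = 2
G(9) = mex{1,0,0} = 2
G_B(9) = 2.
Combined Grundy value = 2 ⊕ 2 = 0.

0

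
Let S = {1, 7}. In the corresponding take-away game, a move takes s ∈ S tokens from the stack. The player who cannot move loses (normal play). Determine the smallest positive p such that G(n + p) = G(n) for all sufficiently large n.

G(0) = 0
G(1) = mex{0} = 1
G(2) = mex{1} = 0
G(3) = mex{0} = 1
G(4) = mex{1} = 0
G(5) = mex{0} = 1
G(6) = mex{1} = 0
G(7) = mex{0,0} = 1
G(8) = mex{1,1} = 0
G(9) = mex{0,0} = 1
G(10) = mex{1,1} = 0
G(11) = mex{0,0} = 1
G(12) = mex{1,1} = 0
G(13) = mex{0,0} = 1
G(14) = mex{1,1} = 0
G(n+2) = G(n) holds for n = 0,…,6 (a full window of length max(S) = 7), so the sequence is purely periodic with period 2.

2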